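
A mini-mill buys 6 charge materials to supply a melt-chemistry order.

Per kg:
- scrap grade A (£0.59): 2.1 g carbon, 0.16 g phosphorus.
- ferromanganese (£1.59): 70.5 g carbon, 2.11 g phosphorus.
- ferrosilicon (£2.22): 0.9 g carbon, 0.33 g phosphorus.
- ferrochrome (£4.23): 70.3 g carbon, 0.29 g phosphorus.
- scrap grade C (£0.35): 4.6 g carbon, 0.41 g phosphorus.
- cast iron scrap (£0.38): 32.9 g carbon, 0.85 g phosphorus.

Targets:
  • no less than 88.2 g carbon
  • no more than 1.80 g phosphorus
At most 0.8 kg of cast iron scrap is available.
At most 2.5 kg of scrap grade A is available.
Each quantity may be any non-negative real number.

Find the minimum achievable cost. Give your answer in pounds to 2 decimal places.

£2.77

Set it up as a linear program. Let x1 = kg of scrap grade A, x2 = kg of ferromanganese, x3 = kg of ferrosilicon, x4 = kg of ferrochrome, x5 = kg of scrap grade C, x6 = kg of cast iron scrap.
min 0.59x1 + 1.59x2 + 2.22x3 + 4.23x4 + 0.35x5 + 0.38x6 with:
  2.1x1 + 70.5x2 + 0.9x3 + 70.3x4 + 4.6x5 + 32.9x6 ≥ 88.2   (carbon)
  0.16x1 + 2.11x2 + 0.33x3 + 0.29x4 + 0.41x5 + 0.85x6 ≤ 1.8   (phosphorus)
  x6 ≤ 0.8
  x1 ≤ 2.5
  x1, x2, x3, x4, x5, x6 ≥ 0.
The cheapest feasible vertex uses only ferromanganese, ferrochrome, cast iron scrap; scrap grade A, ferrosilicon, scrap grade C are not used. There the carbon, phosphorus, the cast iron scrap cap constraints are tight.
So ferromanganese = 0.4753 kg, ferrochrome = 0.4035 kg, cast iron scrap = 0.8 kg.
Objective = 1.59·0.4753 + 4.23·0.4035 + 0.38·0.8 = 2.7665.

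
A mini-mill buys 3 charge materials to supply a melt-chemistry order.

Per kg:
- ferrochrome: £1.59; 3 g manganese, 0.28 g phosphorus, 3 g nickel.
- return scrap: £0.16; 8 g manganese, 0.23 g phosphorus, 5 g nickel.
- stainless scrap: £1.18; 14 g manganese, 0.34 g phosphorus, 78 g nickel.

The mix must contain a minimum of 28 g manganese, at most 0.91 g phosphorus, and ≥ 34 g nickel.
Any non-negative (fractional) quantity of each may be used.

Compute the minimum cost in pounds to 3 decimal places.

£0.774

This is a linear program. Let x1 = kg of ferrochrome, x2 = kg of return scrap, x3 = kg of stainless scrap.
min 1.59x1 + 0.16x2 + 1.18x3 with:
  3x1 + 8x2 + 14x3 ≥ 28   (manganese)
  0.28x1 + 0.23x2 + 0.34x3 ≤ 0.91   (phosphorus)
  3x1 + 5x2 + 78x3 ≥ 34   (nickel)
  x1, x2, x3 ≥ 0.
The minimum-cost mix takes nothing from ferrochrome — only return scrap, stainless scrap. Binding constraints: manganese and nickel.
Optimal quantities: return scrap = 3.083 kg, stainless scrap = 0.2383 kg.
Hence cost = 0.16·3.083 + 1.18·0.2383 = £0.77447.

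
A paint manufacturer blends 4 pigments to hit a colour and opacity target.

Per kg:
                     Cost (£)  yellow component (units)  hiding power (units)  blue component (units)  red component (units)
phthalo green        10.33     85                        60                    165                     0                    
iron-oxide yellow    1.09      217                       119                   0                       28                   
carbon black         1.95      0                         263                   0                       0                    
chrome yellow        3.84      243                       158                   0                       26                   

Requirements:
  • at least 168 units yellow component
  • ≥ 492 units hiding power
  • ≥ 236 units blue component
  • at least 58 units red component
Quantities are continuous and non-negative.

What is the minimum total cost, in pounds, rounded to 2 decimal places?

£18.22

Set it up as a linear program. Let x1 = kg of phthalo green, x2 = kg of iron-oxide yellow, x3 = kg of carbon black, x4 = kg of chrome yellow.
min 10.33x1 + 1.09x2 + 1.95x3 + 3.84x4 s.t.:
  85x1 + 217x2 + 243x4 ≥ 168   (yellow component)
  60x1 + 119x2 + 263x3 + 158x4 ≥ 492   (hiding power)
  165x1 ≥ 236   (blue component)
  28x2 + 26x4 ≥ 58   (red component)
  x1, x2, x3, x4 ≥ 0.
At the optimum only phthalo green, iron-oxide yellow, carbon black are positive (chrome yellow = 0). Binding constraints: hiding power, blue component, red component.
So phthalo green = 1.4303 kg, iron-oxide yellow = 2.0714 kg, carbon black = 0.60716 kg.
Hence cost = 10.33·1.4303 + 1.09·2.0714 + 1.95·0.60716 = £18.2168.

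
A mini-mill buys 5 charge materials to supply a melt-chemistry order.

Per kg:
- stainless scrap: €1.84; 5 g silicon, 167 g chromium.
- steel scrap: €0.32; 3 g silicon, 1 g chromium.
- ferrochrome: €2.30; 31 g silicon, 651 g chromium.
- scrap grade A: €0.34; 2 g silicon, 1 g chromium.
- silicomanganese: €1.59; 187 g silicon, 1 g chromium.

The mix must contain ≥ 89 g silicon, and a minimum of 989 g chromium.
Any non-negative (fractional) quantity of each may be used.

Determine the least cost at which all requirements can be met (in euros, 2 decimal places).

This is a linear program. Let x1 = kg of stainless scrap, x2 = kg of steel scrap, x3 = kg of ferrochrome, x4 = kg of scrap grade A, x5 = kg of silicomanganese.
min 1.84x1 + 0.32x2 + 2.3x3 + 0.34x4 + 1.59x5 with:
  5x1 + 3x2 + 31x3 + 2x4 + 187x5 ≥ 89   (silicon)
  167x1 + 1x2 + 651x3 + 1x4 + 1x5 ≥ 989   (chromium)
  x1, x2, x3, x4, x5 ≥ 0.
The optimal basis is {ferrochrome, silicomanganese}; stainless scrap, steel scrap, scrap grade A drop out. The silicon and chromium requirements are met with equality.
That vertex is x3 = 1.519, x5 = 0.2241.
Hence cost = 2.3·1.519 + 1.59·0.2241 = €3.8500.

€3.85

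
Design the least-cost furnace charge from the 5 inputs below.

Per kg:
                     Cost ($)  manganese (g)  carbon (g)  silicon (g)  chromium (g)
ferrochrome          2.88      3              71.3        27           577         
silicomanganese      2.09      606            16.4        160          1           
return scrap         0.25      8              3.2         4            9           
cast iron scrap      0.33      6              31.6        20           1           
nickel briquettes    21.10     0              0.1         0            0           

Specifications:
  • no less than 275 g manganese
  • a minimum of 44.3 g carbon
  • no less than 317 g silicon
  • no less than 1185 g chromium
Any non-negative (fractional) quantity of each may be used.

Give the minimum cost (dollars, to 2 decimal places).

Set it up as a linear program. Let x1 = kg of ferrochrome, x2 = kg of silicomanganese, x3 = kg of return scrap, x4 = kg of cast iron scrap, x5 = kg of nickel briquettes.
min 2.88x1 + 2.09x2 + 0.25x3 + 0.33x4 + 21.1x5 with:
  3x1 + 606x2 + 8x3 + 6x4 ≥ 275   (manganese)
  71.3x1 + 16.4x2 + 3.2x3 + 31.6x4 + 0.1x5 ≥ 44.3   (carbon)
  27x1 + 160x2 + 4x3 + 20x4 ≥ 317   (silicon)
  577x1 + 1x2 + 9x3 + 1x4 ≥ 1185   (chromium)
  x1, x2, x3, x4, x5 ≥ 0.
At the optimum only ferrochrome, silicomanganese are positive (return scrap, cast iron scrap, nickel briquettes = 0). The silicon and chromium requirements are met with equality.
That vertex is x1 = 2.051, x2 = 1.635.
Cost = 2.88·2.051 + 2.09·1.635 = 9.3240.

$9.32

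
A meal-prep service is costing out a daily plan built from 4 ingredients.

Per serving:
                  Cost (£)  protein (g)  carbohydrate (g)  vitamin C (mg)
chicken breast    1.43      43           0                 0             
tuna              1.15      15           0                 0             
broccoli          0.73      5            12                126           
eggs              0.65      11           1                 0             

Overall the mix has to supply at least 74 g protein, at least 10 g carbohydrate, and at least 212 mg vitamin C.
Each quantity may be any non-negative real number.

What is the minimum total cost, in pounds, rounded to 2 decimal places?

£3.41

Treat it as an LP. Let x1 = servings of chicken breast, x2 = servings of tuna, x3 = servings of broccoli, x4 = servings of eggs.
Minimize 1.43x1 + 1.15x2 + 0.73x3 + 0.65x4 subject to:
  43x1 + 15x2 + 5x3 + 11x4 ≥ 74   (protein)
  12x3 + 1x4 ≥ 10   (carbohydrate)
  126x3 ≥ 212   (vitamin C)
  x1, x2, x3, x4 ≥ 0.
The optimal basis is {chicken breast, broccoli}; tuna, eggs drop out. The protein and vitamin C requirements are met with equality.
Solving gives x1 = 1.525, x3 = 1.683.
Total cost: 1.43·1.525 + 0.73·1.683 = 3.4093.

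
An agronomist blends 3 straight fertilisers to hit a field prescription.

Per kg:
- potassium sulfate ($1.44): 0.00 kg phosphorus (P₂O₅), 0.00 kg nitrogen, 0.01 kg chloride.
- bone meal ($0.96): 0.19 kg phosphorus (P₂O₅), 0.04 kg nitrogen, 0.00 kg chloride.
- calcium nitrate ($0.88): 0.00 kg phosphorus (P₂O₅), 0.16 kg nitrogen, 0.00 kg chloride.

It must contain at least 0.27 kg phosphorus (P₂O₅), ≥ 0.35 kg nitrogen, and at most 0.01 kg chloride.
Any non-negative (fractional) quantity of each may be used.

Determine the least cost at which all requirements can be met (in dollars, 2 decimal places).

Let x1 = kg of potassium sulfate, x2 = kg of bone meal, x3 = kg of calcium nitrate.
min 1.44x1 + 0.96x2 + 0.88x3 s.t.:
  0.19x2 ≥ 0.27   (phosphorus (P₂O₅))
  0.04x2 + 0.16x3 ≥ 0.35   (nitrogen)
  0.01x1 ≤ 0.01   (chloride)
  x1, x2, x3 ≥ 0.
The optimal basis is {bone meal, calcium nitrate}; potassium sulfate drops out. The phosphorus (P₂O₅) and nitrogen requirements are met with equality.
That vertex is x2 = 1.421, x3 = 1.832.
Total cost: 0.96·1.421 + 0.88·1.832 = 2.9763.

$2.98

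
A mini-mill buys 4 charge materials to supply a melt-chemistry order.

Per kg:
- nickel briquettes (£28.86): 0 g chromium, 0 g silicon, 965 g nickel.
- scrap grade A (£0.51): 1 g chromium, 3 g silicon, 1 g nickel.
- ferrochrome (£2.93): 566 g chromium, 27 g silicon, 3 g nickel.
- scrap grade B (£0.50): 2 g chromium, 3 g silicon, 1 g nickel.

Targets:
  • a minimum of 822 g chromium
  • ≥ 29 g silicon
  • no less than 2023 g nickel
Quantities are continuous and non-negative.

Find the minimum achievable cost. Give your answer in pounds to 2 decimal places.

£64.63

This is a linear program. Let x1 = kg of nickel briquettes, x2 = kg of scrap grade A, x3 = kg of ferrochrome, x4 = kg of scrap grade B.
Minimize 28.86x1 + 0.51x2 + 2.93x3 + 0.5x4 with:
  1x2 + 566x3 + 2x4 ≥ 822   (chromium)
  3x2 + 27x3 + 3x4 ≥ 29   (silicon)
  965x1 + 1x2 + 3x3 + 1x4 ≥ 2023   (nickel)
  x1, x2, x3, x4 ≥ 0.
The minimum-cost mix takes nothing from scrap grade A, scrap grade B — only nickel briquettes, ferrochrome. The chromium and nickel requirements are met with equality.
So nickel briquettes = 2.092 kg, ferrochrome = 1.452 kg.
Objective = 28.86·2.092 + 2.93·1.452 = 64.6295.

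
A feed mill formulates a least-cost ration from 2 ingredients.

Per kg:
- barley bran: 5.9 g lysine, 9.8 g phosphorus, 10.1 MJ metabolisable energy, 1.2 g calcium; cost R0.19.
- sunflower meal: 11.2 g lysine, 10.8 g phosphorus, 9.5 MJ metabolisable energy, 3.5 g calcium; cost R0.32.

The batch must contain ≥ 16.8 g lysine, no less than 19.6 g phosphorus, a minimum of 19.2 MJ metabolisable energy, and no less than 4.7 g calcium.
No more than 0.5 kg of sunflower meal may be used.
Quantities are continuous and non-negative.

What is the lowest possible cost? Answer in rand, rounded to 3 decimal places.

R0.627

Let x1 = kg of barley bran, x2 = kg of sunflower meal.
min 0.19x1 + 0.32x2 subject to:
  5.9x1 + 11.2x2 ≥ 16.8   (lysine)
  9.8x1 + 10.8x2 ≥ 19.6   (phosphorus)
  10.1x1 + 9.5x2 ≥ 19.2   (metabolisable energy)
  1.2x1 + 3.5x2 ≥ 4.7   (calcium)
  x2 ≤ 0.5
  x1, x2 ≥ 0.
Both inputs are positive at the optimum. Binding constraints: calcium and the sunflower meal cap.
So barley bran = 2.458 kg, sunflower meal = 0.5 kg.
Hence cost = 0.19·2.458 + 0.32·0.5 = R0.62702.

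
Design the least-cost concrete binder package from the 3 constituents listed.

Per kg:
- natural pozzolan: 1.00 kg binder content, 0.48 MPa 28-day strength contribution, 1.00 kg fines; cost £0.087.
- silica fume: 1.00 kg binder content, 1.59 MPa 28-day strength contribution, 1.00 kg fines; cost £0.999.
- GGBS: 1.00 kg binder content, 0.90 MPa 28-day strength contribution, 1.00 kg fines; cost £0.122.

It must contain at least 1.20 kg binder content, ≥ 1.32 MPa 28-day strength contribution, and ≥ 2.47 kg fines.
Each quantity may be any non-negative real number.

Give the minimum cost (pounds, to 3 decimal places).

£0.226

Let x1 = kg of natural pozzolan, x2 = kg of silica fume, x3 = kg of GGBS.
min 0.087x1 + 0.999x2 + 0.122x3 s.t.:
  1x1 + 1x2 + 1x3 ≥ 1.2   (binder content)
  0.48x1 + 1.59x2 + 0.9x3 ≥ 1.32   (28-day strength contribution)
  1x1 + 1x2 + 1x3 ≥ 2.47   (fines)
  x1, x2, x3 ≥ 0.
The cheapest feasible vertex uses only natural pozzolan, GGBS; silica fume is not used. The 28-day strength contribution and fines requirements are met with equality.
Optimal quantities: natural pozzolan = 2.15 kg, GGBS = 0.32 kg.
Objective = 0.087·2.15 + 0.122·0.32 = 0.22609.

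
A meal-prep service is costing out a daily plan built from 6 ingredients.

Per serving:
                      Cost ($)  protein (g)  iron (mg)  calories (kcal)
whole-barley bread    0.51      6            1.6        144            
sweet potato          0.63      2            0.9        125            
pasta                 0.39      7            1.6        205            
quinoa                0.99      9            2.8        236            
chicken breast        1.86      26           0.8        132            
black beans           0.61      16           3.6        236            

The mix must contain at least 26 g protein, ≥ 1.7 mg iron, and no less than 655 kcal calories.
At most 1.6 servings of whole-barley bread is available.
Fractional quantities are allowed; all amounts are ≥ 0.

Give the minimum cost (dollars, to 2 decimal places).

Let x1 = servings of whole-barley bread, x2 = servings of sweet potato, x3 = servings of pasta, x4 = servings of quinoa, x5 = servings of chicken breast, x6 = servings of black beans.
Minimize 0.51x1 + 0.63x2 + 0.39x3 + 0.99x4 + 1.86x5 + 0.61x6 subject to:
  6x1 + 2x2 + 7x3 + 9x4 + 26x5 + 16x6 ≥ 26   (protein)
  1.6x1 + 0.9x2 + 1.6x3 + 2.8x4 + 0.8x5 + 3.6x6 ≥ 1.7   (iron)
  144x1 + 125x2 + 205x3 + 236x4 + 132x5 + 236x6 ≥ 655   (calories)
  x1 ≤ 1.6
  x1, x2, x3, x4, x5, x6 ≥ 0.
The minimum-cost mix takes nothing from whole-barley bread, sweet potato, quinoa, chicken breast — only pasta, black beans. Binding constraints: protein and calories.
Optimal quantities: pasta = 2.668 servings, black beans = 0.4576 servings.
Cost = 0.39·2.668 + 0.61·0.4576 = 1.3197.

$1.32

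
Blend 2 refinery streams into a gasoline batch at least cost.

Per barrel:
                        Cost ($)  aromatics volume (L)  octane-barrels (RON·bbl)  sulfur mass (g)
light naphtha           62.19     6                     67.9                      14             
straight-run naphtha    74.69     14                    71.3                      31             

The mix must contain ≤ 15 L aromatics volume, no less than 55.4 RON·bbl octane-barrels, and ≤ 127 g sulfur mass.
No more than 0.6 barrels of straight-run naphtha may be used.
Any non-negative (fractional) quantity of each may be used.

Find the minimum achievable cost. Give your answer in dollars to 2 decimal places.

Let x1 = barrels of light naphtha, x2 = barrels of straight-run naphtha.
min 62.19x1 + 74.69x2 subject to:
  6x1 + 14x2 ≤ 15   (aromatics volume)
  67.9x1 + 71.3x2 ≥ 55.4   (octane-barrels)
  14x1 + 31x2 ≤ 127   (sulfur mass)
  x2 ≤ 0.6
  x1, x2 ≥ 0.
The minimum-cost mix takes nothing from straight-run naphtha — only light naphtha. Binding constraint: octane-barrels.
So light naphtha = 0.8159 barrels.
Hence cost = 62.19·0.8159 = $50.7408.

$50.74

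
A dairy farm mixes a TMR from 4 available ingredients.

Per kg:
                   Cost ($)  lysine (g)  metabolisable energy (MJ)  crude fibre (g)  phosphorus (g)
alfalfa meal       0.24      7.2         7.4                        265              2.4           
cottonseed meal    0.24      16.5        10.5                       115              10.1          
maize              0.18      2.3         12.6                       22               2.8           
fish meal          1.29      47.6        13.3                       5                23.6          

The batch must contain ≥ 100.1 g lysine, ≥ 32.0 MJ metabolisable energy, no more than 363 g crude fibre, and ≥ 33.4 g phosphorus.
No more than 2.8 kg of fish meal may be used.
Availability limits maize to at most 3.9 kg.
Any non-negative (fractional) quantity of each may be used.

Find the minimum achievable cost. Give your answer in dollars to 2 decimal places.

Let x1 = kg of alfalfa meal, x2 = kg of cottonseed meal, x3 = kg of maize, x4 = kg of fish meal.
min 0.24x1 + 0.24x2 + 0.18x3 + 1.29x4 with:
  7.2x1 + 16.5x2 + 2.3x3 + 47.6x4 ≥ 100.1   (lysine)
  7.4x1 + 10.5x2 + 12.6x3 + 13.3x4 ≥ 32   (metabolisable energy)
  265x1 + 115x2 + 22x3 + 5x4 ≤ 363   (crude fibre)
  2.4x1 + 10.1x2 + 2.8x3 + 23.6x4 ≥ 33.4   (phosphorus)
  x4 ≤ 2.8
  x3 ≤ 3.9
  x1, x2, x3, x4 ≥ 0.
The cheapest feasible vertex uses only cottonseed meal, fish meal; alfalfa meal, maize are not used. There the lysine and crude fibre constraints are tight.
Optimal quantities: cottonseed meal = 3.112 kg, fish meal = 1.024 kg.
Hence cost = 0.24·3.112 + 1.29·1.024 = $2.0678.

$2.07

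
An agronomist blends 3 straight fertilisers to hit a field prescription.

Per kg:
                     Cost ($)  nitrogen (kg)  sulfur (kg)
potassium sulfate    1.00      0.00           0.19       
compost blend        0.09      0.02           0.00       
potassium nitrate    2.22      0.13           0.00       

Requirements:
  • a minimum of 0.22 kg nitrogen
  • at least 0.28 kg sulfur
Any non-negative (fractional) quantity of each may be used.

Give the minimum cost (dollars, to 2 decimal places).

$2.46

Set it up as a linear program. Let x1 = kg of potassium sulfate, x2 = kg of compost blend, x3 = kg of potassium nitrate.
Minimise 1x1 + 0.09x2 + 2.22x3 with:
  0.02x2 + 0.13x3 ≥ 0.22   (nitrogen)
  0.19x1 ≥ 0.28   (sulfur)
  x1, x2, x3 ≥ 0.
The optimal basis is {potassium sulfate, compost blend}; potassium nitrate drops out. There the nitrogen and sulfur constraints are tight.
So potassium sulfate = 1.474 kg, compost blend = 11 kg.
Objective = 1·1.474 + 0.09·11 = 2.4640.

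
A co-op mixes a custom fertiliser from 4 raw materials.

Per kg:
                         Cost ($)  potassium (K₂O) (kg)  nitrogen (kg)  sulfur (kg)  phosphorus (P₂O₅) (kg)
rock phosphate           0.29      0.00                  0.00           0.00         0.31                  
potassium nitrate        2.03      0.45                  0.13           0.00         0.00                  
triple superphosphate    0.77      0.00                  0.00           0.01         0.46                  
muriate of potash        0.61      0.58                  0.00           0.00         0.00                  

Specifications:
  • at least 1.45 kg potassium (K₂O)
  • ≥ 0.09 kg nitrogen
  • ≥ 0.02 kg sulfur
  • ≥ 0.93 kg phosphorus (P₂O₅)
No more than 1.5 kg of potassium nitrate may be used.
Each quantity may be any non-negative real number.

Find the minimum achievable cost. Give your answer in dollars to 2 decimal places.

$4.15

This is a linear program. Let x1 = kg of rock phosphate, x2 = kg of potassium nitrate, x3 = kg of triple superphosphate, x4 = kg of muriate of potash.
Minimise 0.29x1 + 2.03x2 + 0.77x3 + 0.61x4 with:
  0.45x2 + 0.58x4 ≥ 1.45   (potassium (K₂O))
  0.13x2 ≥ 0.09   (nitrogen)
  0.01x3 ≥ 0.02   (sulfur)
  0.31x1 + 0.46x3 ≥ 0.93   (phosphorus (P₂O₅))
  x2 ≤ 1.5
  x1, x2, x3, x4 ≥ 0.
All 4 inputs are positive at the optimum. The potassium (K₂O), nitrogen, sulfur, phosphorus (P₂O₅) requirements are met with equality.
Solving gives x1 = 0.03226, x2 = 0.6923, x3 = 2, x4 = 1.963.
Hence cost = 0.29·0.03226 + 2.03·0.6923 + 0.77·2 + 0.61·1.963 = $4.1522.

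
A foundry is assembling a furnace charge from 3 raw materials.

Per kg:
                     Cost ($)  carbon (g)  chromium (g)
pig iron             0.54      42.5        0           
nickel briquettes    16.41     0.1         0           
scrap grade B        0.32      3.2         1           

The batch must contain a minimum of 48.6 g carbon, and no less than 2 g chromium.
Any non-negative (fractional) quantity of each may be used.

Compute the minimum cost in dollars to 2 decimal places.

$1.18

Let x1 = kg of pig iron, x2 = kg of nickel briquettes, x3 = kg of scrap grade B.
Minimize 0.54x1 + 16.41x2 + 0.32x3 subject to:
  42.5x1 + 0.1x2 + 3.2x3 ≥ 48.6   (carbon)
  1x3 ≥ 2   (chromium)
  x1, x2, x3 ≥ 0.
At the optimum only pig iron, scrap grade B are positive (nickel briquettes = 0). Binding constraints: carbon and chromium.
So pig iron = 0.9929 kg, scrap grade B = 2 kg.
Objective = 0.54·0.9929 + 0.32·2 = 1.1762.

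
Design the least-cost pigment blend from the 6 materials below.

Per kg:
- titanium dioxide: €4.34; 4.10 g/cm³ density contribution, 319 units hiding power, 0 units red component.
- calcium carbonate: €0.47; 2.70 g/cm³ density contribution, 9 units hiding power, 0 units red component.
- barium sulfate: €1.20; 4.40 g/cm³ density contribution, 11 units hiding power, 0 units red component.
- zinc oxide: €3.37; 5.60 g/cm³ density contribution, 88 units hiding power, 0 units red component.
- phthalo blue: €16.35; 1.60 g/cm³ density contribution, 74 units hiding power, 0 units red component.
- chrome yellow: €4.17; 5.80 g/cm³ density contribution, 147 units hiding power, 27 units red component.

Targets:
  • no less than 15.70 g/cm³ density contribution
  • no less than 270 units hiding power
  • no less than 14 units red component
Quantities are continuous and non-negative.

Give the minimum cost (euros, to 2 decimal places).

€6.17

This is a linear program. Let x1 = kg of titanium dioxide, x2 = kg of calcium carbonate, x3 = kg of barium sulfate, x4 = kg of zinc oxide, x5 = kg of phthalo blue, x6 = kg of chrome yellow.
min 4.34x1 + 0.47x2 + 1.2x3 + 3.37x4 + 16.35x5 + 4.17x6 s.t.:
  4.1x1 + 2.7x2 + 4.4x3 + 5.6x4 + 1.6x5 + 5.8x6 ≥ 15.7   (density contribution)
  319x1 + 9x2 + 11x3 + 88x4 + 74x5 + 147x6 ≥ 270   (hiding power)
  27x6 ≥ 14   (red component)
  x1, x2, x3, x4, x5, x6 ≥ 0.
The cheapest feasible vertex uses only titanium dioxide, calcium carbonate, chrome yellow; barium sulfate, zinc oxide, phthalo blue are not used. Binding constraints: density contribution, hiding power, red component.
Optimal quantities: titanium dioxide = 0.4961 kg, calcium carbonate = 3.948 kg, chrome yellow = 0.5185 kg.
Objective = 4.34·0.4961 + 0.47·3.948 + 4.17·0.5185 = 6.1708.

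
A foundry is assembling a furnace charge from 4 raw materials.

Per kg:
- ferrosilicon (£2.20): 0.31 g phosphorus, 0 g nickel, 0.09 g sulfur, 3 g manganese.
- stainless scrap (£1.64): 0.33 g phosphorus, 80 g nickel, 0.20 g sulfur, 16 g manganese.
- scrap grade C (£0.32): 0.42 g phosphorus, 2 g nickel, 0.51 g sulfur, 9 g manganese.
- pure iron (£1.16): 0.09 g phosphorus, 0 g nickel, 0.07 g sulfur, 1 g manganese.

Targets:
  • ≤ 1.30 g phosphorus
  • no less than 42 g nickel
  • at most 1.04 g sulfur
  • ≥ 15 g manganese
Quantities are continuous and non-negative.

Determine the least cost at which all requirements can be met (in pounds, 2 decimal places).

Set it up as a linear program. Let x1 = kg of ferrosilicon, x2 = kg of stainless scrap, x3 = kg of scrap grade C, x4 = kg of pure iron.
min 2.2x1 + 1.64x2 + 0.32x3 + 1.16x4 s.t.:
  0.31x1 + 0.33x2 + 0.42x3 + 0.09x4 ≤ 1.3   (phosphorus)
  80x2 + 2x3 ≥ 42   (nickel)
  0.09x1 + 0.2x2 + 0.51x3 + 0.07x4 ≤ 1.04   (sulfur)
  3x1 + 16x2 + 9x3 + 1x4 ≥ 15   (manganese)
  x1, x2, x3, x4 ≥ 0.
At the optimum only stainless scrap, scrap grade C are positive (ferrosilicon, pure iron = 0). The nickel and manganese requirements are met with equality.
Solving gives x2 = 0.5058, x3 = 0.7674.
Objective = 1.64·0.5058 + 0.32·0.7674 = 1.0751.

£1.08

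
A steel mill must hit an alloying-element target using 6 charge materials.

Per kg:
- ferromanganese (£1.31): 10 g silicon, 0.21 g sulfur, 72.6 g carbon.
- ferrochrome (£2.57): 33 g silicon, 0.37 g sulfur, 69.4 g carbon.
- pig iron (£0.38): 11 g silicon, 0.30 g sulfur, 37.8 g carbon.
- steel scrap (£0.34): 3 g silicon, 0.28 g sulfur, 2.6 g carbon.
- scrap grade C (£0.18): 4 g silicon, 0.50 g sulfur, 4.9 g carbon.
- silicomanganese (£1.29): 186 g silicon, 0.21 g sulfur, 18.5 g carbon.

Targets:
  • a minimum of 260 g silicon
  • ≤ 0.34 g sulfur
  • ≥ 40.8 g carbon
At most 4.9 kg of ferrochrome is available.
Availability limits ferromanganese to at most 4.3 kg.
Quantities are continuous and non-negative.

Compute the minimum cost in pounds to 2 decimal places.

£2.05

Set it up as a linear program. Let x1 = kg of ferromanganese, x2 = kg of ferrochrome, x3 = kg of pig iron, x4 = kg of steel scrap, x5 = kg of scrap grade C, x6 = kg of silicomanganese.
Minimise 1.31x1 + 2.57x2 + 0.38x3 + 0.34x4 + 0.18x5 + 1.29x6 with:
  10x1 + 33x2 + 11x3 + 3x4 + 4x5 + 186x6 ≥ 260   (silicon)
  0.21x1 + 0.37x2 + 0.3x3 + 0.28x4 + 0.5x5 + 0.21x6 ≤ 0.34   (sulfur)
  72.6x1 + 69.4x2 + 37.8x3 + 2.6x4 + 4.9x5 + 18.5x6 ≥ 40.8   (carbon)
  x2 ≤ 4.9
  x1 ≤ 4.3
  x1, x2, x3, x4, x5, x6 ≥ 0.
At the optimum only ferromanganese, pig iron, silicomanganese are positive (ferrochrome, steel scrap, scrap grade C = 0). The silicon, sulfur, carbon requirements are met with equality.
Optimal quantities: ferromanganese = 0.1949 kg, pig iron = 0.02688 kg, silicomanganese = 1.386 kg.
Objective = 1.31·0.1949 + 0.38·0.02688 + 1.29·1.386 = 2.0535.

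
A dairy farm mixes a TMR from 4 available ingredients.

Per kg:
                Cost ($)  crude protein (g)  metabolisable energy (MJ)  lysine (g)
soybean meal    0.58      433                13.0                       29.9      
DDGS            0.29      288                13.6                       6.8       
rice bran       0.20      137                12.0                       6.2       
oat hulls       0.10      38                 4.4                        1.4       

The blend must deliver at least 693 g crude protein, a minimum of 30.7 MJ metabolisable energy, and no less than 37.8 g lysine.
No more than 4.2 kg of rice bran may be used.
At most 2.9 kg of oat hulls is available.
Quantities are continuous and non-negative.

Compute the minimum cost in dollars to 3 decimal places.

$0.892

This is a linear program. Let x1 = kg of soybean meal, x2 = kg of DDGS, x3 = kg of rice bran, x4 = kg of oat hulls.
Minimise 0.58x1 + 0.29x2 + 0.2x3 + 0.1x4 subject to:
  433x1 + 288x2 + 137x3 + 38x4 ≥ 693   (crude protein)
  13x1 + 13.6x2 + 12x3 + 4.4x4 ≥ 30.7   (metabolisable energy)
  29.9x1 + 6.8x2 + 6.2x3 + 1.4x4 ≥ 37.8   (lysine)
  x3 ≤ 4.2
  x4 ≤ 2.9
  x1, x2, x3, x4 ≥ 0.
The optimal basis is {soybean meal, DDGS, rice bran}; oat hulls drops out. Binding constraints: crude protein, metabolisable energy, lysine.
Solving gives x1 = 0.9516, x2 = 0.5402, x3 = 0.9152.
Hence cost = 0.58·0.9516 + 0.29·0.5402 + 0.2·0.9152 = $0.89163.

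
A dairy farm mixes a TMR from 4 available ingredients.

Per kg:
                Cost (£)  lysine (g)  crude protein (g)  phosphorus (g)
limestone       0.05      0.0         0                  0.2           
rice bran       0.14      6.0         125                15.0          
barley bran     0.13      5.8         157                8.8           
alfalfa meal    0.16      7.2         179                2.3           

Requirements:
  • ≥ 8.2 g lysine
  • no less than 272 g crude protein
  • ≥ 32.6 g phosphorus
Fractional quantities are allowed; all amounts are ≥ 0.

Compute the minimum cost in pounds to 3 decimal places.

£0.304

Let x1 = kg of limestone, x2 = kg of rice bran, x3 = kg of barley bran, x4 = kg of alfalfa meal.
min 0.05x1 + 0.14x2 + 0.13x3 + 0.16x4 subject to:
  6x2 + 5.8x3 + 7.2x4 ≥ 8.2   (lysine)
  125x2 + 157x3 + 179x4 ≥ 272   (crude protein)
  0.2x1 + 15x2 + 8.8x3 + 2.3x4 ≥ 32.6   (phosphorus)
  x1, x2, x3, x4 ≥ 0.
The cheapest feasible vertex uses only rice bran, barley bran; limestone, alfalfa meal are not used. Binding constraints: crude protein and phosphorus.
So rice bran = 2.171 kg, barley bran = 0.003984 kg.
Total cost: 0.14·2.171 + 0.13·0.003984 = 0.30446.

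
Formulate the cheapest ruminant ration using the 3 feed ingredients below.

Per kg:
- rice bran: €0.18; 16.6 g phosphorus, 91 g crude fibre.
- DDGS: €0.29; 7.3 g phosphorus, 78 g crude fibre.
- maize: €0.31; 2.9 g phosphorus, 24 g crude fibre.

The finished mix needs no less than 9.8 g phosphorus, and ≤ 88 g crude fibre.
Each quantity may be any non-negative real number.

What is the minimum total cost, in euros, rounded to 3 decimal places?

Let x1 = kg of rice bran, x2 = kg of DDGS, x3 = kg of maize.
min 0.18x1 + 0.29x2 + 0.31x3 subject to:
  16.6x1 + 7.3x2 + 2.9x3 ≥ 9.8   (phosphorus)
  91x1 + 78x2 + 24x3 ≤ 88   (crude fibre)
  x1, x2, x3 ≥ 0.
The cheapest feasible vertex uses only rice bran; DDGS, maize are not used. Binding constraint: phosphorus.
Optimal quantities: rice bran = 0.5904 kg.
Cost = 0.18·0.5904 = 0.10627.

€0.106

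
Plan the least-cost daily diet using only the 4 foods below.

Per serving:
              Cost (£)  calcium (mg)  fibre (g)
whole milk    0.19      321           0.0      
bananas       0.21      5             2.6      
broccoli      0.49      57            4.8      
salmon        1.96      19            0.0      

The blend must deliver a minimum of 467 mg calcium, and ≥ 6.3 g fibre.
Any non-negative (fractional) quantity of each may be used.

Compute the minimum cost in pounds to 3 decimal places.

This is a linear program. Let x1 = servings of whole milk, x2 = servings of bananas, x3 = servings of broccoli, x4 = servings of salmon.
Minimise 0.19x1 + 0.21x2 + 0.49x3 + 1.96x4 subject to:
  321x1 + 5x2 + 57x3 + 19x4 ≥ 467   (calcium)
  2.6x2 + 4.8x3 ≥ 6.3   (fibre)
  x1, x2, x3, x4 ≥ 0.
At the optimum only whole milk, bananas are positive (broccoli, salmon = 0). There the calcium and fibre constraints are tight.
So whole milk = 1.417 servings, bananas = 2.423 servings.
Hence cost = 0.19·1.417 + 0.21·2.423 = £0.77806.

£0.778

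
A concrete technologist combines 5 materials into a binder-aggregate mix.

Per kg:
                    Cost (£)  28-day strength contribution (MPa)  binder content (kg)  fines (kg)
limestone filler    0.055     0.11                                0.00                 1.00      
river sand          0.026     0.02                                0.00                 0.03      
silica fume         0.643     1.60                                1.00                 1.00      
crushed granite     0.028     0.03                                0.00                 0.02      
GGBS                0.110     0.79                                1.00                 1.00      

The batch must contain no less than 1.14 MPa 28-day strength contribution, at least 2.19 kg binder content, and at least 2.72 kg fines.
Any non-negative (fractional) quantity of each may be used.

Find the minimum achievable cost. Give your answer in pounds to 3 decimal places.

£0.270

This is a linear program. Let x1 = kg of limestone filler, x2 = kg of river sand, x3 = kg of silica fume, x4 = kg of crushed granite, x5 = kg of GGBS.
Minimize 0.055x1 + 0.026x2 + 0.643x3 + 0.028x4 + 0.11x5 with:
  0.11x1 + 0.02x2 + 1.6x3 + 0.03x4 + 0.79x5 ≥ 1.14   (28-day strength contribution)
  1x3 + 1x5 ≥ 2.19   (binder content)
  1x1 + 0.03x2 + 1x3 + 0.02x4 + 1x5 ≥ 2.72   (fines)
  x1, x2, x3, x4, x5 ≥ 0.
At the optimum only limestone filler, GGBS are positive (river sand, silica fume, crushed granite = 0). The binder content and fines requirements are met with equality.
Solving gives x1 = 0.53, x5 = 2.19.
Total cost: 0.055·0.53 + 0.11·2.19 = 0.27005.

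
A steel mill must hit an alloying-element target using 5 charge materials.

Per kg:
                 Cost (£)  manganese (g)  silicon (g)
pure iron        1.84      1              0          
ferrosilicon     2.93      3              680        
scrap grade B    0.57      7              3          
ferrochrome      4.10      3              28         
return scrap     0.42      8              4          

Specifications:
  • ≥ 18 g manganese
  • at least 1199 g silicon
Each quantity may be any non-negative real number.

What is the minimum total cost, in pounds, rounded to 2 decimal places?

£5.81

Set it up as a linear program. Let x1 = kg of pure iron, x2 = kg of ferrosilicon, x3 = kg of scrap grade B, x4 = kg of ferrochrome, x5 = kg of return scrap.
min 1.84x1 + 2.93x2 + 0.57x3 + 4.1x4 + 0.42x5 subject to:
  1x1 + 3x2 + 7x3 + 3x4 + 8x5 ≥ 18   (manganese)
  680x2 + 3x3 + 28x4 + 4x5 ≥ 1199   (silicon)
  x1, x2, x3, x4, x5 ≥ 0.
The cheapest feasible vertex uses only ferrosilicon, return scrap; pure iron, scrap grade B, ferrochrome are not used. Binding constraints: manganese and silicon.
So ferrosilicon = 1.754 kg, return scrap = 1.592 kg.
Objective = 2.93·1.754 + 0.42·1.592 = 5.8079.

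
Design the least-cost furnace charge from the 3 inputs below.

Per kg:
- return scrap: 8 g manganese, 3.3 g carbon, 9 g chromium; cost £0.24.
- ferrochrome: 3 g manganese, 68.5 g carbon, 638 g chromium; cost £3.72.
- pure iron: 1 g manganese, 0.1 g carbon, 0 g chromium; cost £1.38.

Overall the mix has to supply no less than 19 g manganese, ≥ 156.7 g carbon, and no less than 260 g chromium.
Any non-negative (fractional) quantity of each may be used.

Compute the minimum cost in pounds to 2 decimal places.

£8.60

Set it up as a linear program. Let x1 = kg of return scrap, x2 = kg of ferrochrome, x3 = kg of pure iron.
Minimise 0.24x1 + 3.72x2 + 1.38x3 subject to:
  8x1 + 3x2 + 1x3 ≥ 19   (manganese)
  3.3x1 + 68.5x2 + 0.1x3 ≥ 156.7   (carbon)
  9x1 + 638x2 ≥ 260   (chromium)
  x1, x2, x3 ≥ 0.
The minimum-cost mix takes nothing from pure iron — only return scrap, ferrochrome. There the manganese and carbon constraints are tight.
Solving gives x1 = 1.545, x2 = 2.213.
Objective = 0.24·1.545 + 3.72·2.213 = 8.6032.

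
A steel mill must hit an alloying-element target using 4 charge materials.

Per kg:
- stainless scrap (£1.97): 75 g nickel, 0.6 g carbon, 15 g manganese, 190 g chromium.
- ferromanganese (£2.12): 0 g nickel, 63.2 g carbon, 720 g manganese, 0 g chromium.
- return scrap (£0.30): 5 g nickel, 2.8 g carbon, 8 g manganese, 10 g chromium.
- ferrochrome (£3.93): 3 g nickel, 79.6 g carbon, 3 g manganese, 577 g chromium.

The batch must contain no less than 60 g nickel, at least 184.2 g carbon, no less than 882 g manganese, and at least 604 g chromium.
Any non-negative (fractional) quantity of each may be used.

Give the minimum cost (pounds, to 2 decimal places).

£8.68

Treat it as an LP. Let x1 = kg of stainless scrap, x2 = kg of ferromanganese, x3 = kg of return scrap, x4 = kg of ferrochrome.
Minimize 1.97x1 + 2.12x2 + 0.3x3 + 3.93x4 with:
  75x1 + 5x3 + 3x4 ≥ 60   (nickel)
  0.6x1 + 63.2x2 + 2.8x3 + 79.6x4 ≥ 184.2   (carbon)
  15x1 + 720x2 + 8x3 + 3x4 ≥ 882   (manganese)
  190x1 + 10x3 + 577x4 ≥ 604   (chromium)
  x1, x2, x3, x4 ≥ 0.
The minimum-cost mix takes nothing from return scrap — only stainless scrap, ferromanganese, ferrochrome. The nickel, carbon, chromium requirements are met with equality.
Solving gives x1 = 0.7682, x2 = 1.907, x4 = 0.7938.
Objective = 1.97·0.7682 + 2.12·1.907 + 3.93·0.7938 = 8.6758.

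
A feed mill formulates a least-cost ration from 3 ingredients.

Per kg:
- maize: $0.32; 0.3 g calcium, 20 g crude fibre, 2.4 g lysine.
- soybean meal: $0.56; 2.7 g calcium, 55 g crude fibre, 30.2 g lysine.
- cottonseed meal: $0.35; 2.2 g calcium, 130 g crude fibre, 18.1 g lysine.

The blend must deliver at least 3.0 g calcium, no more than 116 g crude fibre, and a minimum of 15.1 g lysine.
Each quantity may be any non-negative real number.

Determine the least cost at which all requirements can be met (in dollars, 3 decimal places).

Treat it as an LP. Let x1 = kg of maize, x2 = kg of soybean meal, x3 = kg of cottonseed meal.
Minimize 0.32x1 + 0.56x2 + 0.35x3 subject to:
  0.3x1 + 2.7x2 + 2.2x3 ≥ 3   (calcium)
  20x1 + 55x2 + 130x3 ≤ 116   (crude fibre)
  2.4x1 + 30.2x2 + 18.1x3 ≥ 15.1   (lysine)
  x1, x2, x3 ≥ 0.
The minimum-cost mix takes nothing from maize — only soybean meal, cottonseed meal. The calcium and crude fibre requirements are met with equality.
So soybean meal = 0.5861 kg, cottonseed meal = 0.6443 kg.
Objective = 0.56·0.5861 + 0.35·0.6443 = 0.55372.

$0.554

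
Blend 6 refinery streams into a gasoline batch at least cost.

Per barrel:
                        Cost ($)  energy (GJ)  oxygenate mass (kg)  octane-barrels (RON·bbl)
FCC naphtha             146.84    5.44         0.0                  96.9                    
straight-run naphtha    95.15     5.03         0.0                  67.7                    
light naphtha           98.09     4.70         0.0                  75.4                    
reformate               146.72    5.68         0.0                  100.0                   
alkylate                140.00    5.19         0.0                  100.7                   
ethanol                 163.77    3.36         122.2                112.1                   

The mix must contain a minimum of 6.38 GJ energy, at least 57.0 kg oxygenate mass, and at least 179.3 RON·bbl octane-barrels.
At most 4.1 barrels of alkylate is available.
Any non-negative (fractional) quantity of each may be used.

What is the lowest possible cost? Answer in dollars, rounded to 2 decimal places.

$241.62

Treat it as an LP. Let x1 = barrels of FCC naphtha, x2 = barrels of straight-run naphtha, x3 = barrels of light naphtha, x4 = barrels of reformate, x5 = barrels of alkylate, x6 = barrels of ethanol.
Minimise 146.84x1 + 95.15x2 + 98.09x3 + 146.72x4 + 140x5 + 163.77x6 s.t.:
  5.44x1 + 5.03x2 + 4.7x3 + 5.68x4 + 5.19x5 + 3.36x6 ≥ 6.38   (energy)
  122.2x6 ≥ 57   (oxygenate mass)
  96.9x1 + 67.7x2 + 75.4x3 + 100x4 + 100.7x5 + 112.1x6 ≥ 179.3   (octane-barrels)
  x5 ≤ 4.1
  x1, x2, x3, x4, x5, x6 ≥ 0.
The cheapest feasible vertex uses only light naphtha, ethanol; FCC naphtha, straight-run naphtha, reformate, alkylate are not used. There the oxygenate mass and octane-barrels constraints are tight.
Optimal quantities: light naphtha = 1.6845 barrels, ethanol = 0.46645 barrels.
Hence cost = 98.09·1.6845 + 163.77·0.46645 = $241.6231.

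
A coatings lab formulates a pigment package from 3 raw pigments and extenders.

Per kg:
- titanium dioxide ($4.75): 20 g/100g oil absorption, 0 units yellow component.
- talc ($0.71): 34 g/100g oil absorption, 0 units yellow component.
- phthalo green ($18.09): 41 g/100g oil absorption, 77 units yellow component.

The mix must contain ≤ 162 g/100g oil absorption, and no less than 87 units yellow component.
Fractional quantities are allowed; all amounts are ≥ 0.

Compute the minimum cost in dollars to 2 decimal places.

$20.44

Let x1 = kg of titanium dioxide, x2 = kg of talc, x3 = kg of phthalo green.
Minimise 4.75x1 + 0.71x2 + 18.09x3 subject to:
  20x1 + 34x2 + 41x3 ≤ 162   (oil absorption)
  77x3 ≥ 87   (yellow component)
  x1, x2, x3 ≥ 0.
The minimum-cost mix takes nothing from titanium dioxide, talc — only phthalo green. There the yellow component constraint is tight.
That vertex is x3 = 1.13.
Total cost: 18.09·1.13 = 20.4417.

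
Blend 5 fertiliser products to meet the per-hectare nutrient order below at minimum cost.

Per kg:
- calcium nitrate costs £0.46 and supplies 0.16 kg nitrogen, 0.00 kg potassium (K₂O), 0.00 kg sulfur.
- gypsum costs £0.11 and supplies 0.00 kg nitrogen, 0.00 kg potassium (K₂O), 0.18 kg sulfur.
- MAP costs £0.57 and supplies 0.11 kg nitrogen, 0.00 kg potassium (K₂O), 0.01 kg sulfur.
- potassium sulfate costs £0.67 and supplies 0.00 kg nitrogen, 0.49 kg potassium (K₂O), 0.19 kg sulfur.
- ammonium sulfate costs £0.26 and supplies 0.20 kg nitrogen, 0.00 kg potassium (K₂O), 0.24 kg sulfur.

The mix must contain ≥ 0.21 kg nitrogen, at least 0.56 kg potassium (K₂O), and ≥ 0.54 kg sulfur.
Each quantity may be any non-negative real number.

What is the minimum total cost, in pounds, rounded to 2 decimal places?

This is a linear program. Let x1 = kg of calcium nitrate, x2 = kg of gypsum, x3 = kg of MAP, x4 = kg of potassium sulfate, x5 = kg of ammonium sulfate.
Minimize 0.46x1 + 0.11x2 + 0.57x3 + 0.67x4 + 0.26x5 with:
  0.16x1 + 0.11x3 + 0.2x5 ≥ 0.21   (nitrogen)
  0.49x4 ≥ 0.56   (potassium (K₂O))
  0.18x2 + 0.01x3 + 0.19x4 + 0.24x5 ≥ 0.54   (sulfur)
  x1, x2, x3, x4, x5 ≥ 0.
At the optimum only gypsum, potassium sulfate, ammonium sulfate are positive (calcium nitrate, MAP = 0). The nitrogen, potassium (K₂O), sulfur requirements are met with equality.
Optimal quantities: gypsum = 0.3937 kg, potassium sulfate = 1.143 kg, ammonium sulfate = 1.05 kg.
Objective = 0.11·0.3937 + 0.67·1.143 + 0.26·1.05 = 1.0821.

£1.08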